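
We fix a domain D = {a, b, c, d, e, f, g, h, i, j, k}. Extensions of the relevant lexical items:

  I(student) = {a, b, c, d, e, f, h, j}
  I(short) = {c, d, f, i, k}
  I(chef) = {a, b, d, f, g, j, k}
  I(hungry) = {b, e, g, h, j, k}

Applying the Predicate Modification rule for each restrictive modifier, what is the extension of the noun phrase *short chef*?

{d, f, k}

⟦chef⟧ = {a, b, d, f, g, j, k}
… ∩ ⟦short⟧ = {a, b, d, f, g, j, k} ∩ {c, d, f, i, k} = {d, f, k}
So ⟦short chef⟧ = {d, f, k}.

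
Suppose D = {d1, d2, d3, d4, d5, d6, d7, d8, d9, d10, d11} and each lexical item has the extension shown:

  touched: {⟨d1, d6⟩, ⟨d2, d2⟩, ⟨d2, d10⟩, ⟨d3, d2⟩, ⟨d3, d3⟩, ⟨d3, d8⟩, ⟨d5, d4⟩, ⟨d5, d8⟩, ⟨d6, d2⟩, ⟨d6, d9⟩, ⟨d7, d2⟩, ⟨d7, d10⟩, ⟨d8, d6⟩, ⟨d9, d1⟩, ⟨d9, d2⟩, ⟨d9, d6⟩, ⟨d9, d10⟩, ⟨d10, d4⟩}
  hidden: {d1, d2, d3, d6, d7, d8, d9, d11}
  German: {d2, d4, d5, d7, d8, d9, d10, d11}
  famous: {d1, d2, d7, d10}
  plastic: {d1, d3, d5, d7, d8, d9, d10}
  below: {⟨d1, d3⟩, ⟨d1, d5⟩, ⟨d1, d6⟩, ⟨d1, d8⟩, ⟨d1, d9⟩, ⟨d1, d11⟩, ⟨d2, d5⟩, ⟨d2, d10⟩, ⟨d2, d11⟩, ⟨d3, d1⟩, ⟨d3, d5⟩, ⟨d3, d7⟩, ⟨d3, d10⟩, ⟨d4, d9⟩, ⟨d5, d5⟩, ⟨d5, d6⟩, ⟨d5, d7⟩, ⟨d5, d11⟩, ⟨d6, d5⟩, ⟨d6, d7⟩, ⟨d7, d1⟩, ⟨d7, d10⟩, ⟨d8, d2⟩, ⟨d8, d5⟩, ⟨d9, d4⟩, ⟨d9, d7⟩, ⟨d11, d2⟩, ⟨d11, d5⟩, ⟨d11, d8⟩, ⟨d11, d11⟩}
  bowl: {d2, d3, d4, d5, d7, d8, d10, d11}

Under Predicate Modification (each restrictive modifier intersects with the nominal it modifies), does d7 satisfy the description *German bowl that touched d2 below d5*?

no

⟦that touched d2⟧ = {x : ⟨x, d2⟩ ∈ ⟦touched⟧} = {d2, d3, d6, d7, d9}
⟦below d5⟧ = {x : ⟨x, d5⟩ ∈ ⟦below⟧} = {d1, d2, d3, d5, d6, d8, d11}
⟦bowl⟧ = {d2, d3, d4, d5, d7, d8, d10, d11}
… ∩ ⟦that touched d2⟧ = {d2, d3, d4, d5, d7, d8, d10, d11} ∩ {d2, d3, d6, d7, d9} = {d2, d3, d7}
… ∩ ⟦below d5⟧ = {d2, d3, d7} ∩ {d1, d2, d3, d5, d6, d8, d11} = {d2, d3}
… ∩ ⟦German⟧ = {d2, d3} ∩ {d2, d4, d5, d7, d8, d9, d10, d11} = {d2}
⟦German bowl that touched d2 below d5⟧ = {d2}; d7 ∉ this set.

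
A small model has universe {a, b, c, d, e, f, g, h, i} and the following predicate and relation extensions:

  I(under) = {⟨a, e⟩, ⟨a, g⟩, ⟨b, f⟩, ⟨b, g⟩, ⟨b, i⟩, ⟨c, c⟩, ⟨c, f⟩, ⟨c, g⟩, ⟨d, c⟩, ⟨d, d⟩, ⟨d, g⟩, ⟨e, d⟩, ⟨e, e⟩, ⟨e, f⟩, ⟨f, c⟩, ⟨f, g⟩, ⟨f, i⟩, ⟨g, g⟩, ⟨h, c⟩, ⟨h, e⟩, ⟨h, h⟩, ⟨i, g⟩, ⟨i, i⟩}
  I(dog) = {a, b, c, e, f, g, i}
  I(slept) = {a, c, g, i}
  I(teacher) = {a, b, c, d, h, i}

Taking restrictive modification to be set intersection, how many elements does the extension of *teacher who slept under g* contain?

⟦who slept⟧ = ⟦slept⟧ = {a, c, g, i}
⟦under g⟧ = {x : ⟨x, g⟩ ∈ ⟦under⟧} = {a, b, c, d, f, g, i}
⟦teacher⟧ = {a, b, c, d, h, i}
… ∩ ⟦who slept⟧ = {a, b, c, d, h, i} ∩ {a, c, g, i} = {a, c, i}
… ∩ ⟦under g⟧ = {a, c, i} ∩ {a, b, c, d, f, g, i} = {a, c, i}
⟦teacher who slept under g⟧ = {a, c, i}, so the cardinality is 3.

3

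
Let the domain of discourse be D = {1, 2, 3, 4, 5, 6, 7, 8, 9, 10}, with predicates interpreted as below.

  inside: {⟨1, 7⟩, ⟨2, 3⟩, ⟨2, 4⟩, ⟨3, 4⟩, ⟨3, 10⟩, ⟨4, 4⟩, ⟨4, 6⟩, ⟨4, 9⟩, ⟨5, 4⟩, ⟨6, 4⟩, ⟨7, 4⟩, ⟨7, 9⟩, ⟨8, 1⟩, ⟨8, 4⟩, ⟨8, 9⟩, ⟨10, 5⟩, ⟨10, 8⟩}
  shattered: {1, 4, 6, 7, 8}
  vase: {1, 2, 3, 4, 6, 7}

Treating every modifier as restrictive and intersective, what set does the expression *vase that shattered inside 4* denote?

⟦that shattered⟧ = ⟦shattered⟧ = {1, 4, 6, 7, 8}
⟦inside 4⟧ = {x : ⟨x, 4⟩ ∈ ⟦inside⟧} = {2, 3, 4, 5, 6, 7, 8}
⟦vase⟧ = {1, 2, 3, 4, 6, 7}
… ∩ ⟦that shattered⟧ = {1, 2, 3, 4, 6, 7} ∩ {1, 4, 6, 7, 8} = {1, 4, 6, 7}
… ∩ ⟦inside 4⟧ = {1, 4, 6, 7} ∩ {2, 3, 4, 5, 6, 7, 8} = {4, 6, 7}
So ⟦vase that shattered inside 4⟧ = {4, 6, 7}.

{4, 6, 7}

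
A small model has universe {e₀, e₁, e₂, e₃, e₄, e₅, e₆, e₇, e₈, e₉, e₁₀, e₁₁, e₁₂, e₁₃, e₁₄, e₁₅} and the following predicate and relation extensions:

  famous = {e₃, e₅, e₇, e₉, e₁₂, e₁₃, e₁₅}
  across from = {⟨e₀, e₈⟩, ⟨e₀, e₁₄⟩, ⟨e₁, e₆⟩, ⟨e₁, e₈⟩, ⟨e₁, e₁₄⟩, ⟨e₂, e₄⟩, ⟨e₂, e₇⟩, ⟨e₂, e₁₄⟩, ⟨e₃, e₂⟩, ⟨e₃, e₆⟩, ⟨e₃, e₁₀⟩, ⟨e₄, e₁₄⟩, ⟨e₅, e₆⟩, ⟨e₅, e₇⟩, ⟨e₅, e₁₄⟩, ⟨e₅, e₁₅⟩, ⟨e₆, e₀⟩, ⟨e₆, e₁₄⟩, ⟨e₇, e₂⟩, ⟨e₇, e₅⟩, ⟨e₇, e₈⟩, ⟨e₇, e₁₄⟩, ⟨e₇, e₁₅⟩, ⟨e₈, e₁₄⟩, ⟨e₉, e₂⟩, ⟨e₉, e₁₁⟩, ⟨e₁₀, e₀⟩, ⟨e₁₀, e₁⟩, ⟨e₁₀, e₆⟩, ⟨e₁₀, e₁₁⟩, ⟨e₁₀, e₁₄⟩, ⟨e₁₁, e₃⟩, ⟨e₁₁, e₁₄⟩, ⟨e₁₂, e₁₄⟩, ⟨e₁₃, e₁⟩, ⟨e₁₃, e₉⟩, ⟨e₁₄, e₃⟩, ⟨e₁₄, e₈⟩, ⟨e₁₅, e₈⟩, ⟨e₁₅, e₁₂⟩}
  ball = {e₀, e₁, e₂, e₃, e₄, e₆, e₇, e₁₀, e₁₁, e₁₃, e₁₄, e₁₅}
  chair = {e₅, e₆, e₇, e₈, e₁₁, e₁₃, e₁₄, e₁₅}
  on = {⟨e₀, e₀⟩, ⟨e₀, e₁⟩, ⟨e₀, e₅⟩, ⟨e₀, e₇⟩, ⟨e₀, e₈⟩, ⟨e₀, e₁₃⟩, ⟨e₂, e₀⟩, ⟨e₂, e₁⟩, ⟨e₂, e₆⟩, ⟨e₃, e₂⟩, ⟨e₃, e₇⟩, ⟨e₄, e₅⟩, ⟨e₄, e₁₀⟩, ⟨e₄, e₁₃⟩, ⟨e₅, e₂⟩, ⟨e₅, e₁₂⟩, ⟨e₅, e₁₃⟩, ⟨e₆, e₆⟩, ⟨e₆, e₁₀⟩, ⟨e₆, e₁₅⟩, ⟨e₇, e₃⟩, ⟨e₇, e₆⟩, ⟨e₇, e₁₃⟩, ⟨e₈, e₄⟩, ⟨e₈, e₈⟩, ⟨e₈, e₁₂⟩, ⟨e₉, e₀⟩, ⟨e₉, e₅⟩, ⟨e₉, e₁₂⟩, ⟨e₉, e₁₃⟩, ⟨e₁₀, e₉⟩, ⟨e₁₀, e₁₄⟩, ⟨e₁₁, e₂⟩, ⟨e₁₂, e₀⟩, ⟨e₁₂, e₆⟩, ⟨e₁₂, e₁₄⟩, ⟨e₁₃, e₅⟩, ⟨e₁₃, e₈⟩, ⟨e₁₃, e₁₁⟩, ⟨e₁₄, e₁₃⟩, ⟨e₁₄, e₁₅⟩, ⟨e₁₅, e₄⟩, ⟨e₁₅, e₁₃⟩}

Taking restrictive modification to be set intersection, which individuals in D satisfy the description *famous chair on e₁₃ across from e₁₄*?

{e₅, e₇}

⟦on e₁₃⟧ = {x : ⟨x, e₁₃⟩ ∈ ⟦on⟧} = {e₀, e₄, e₅, e₇, e₉, e₁₄, e₁₅}
⟦across from e₁₄⟧ = {x : ⟨x, e₁₄⟩ ∈ ⟦across from⟧} = {e₀, e₁, e₂, e₄, e₅, e₆, e₇, e₈, e₁₀, e₁₁, e₁₂}
⟦chair⟧ = {e₅, e₆, e₇, e₈, e₁₁, e₁₃, e₁₄, e₁₅}
… ∩ ⟦on e₁₃⟧ = {e₅, e₆, e₇, e₈, e₁₁, e₁₃, e₁₄, e₁₅} ∩ {e₀, e₄, e₅, e₇, e₉, e₁₄, e₁₅} = {e₅, e₇, e₁₄, e₁₅}
… ∩ ⟦across from e₁₄⟧ = {e₅, e₇, e₁₄, e₁₅} ∩ {e₀, e₁, e₂, e₄, e₅, e₆, e₇, e₈, e₁₀, e₁₁, e₁₂} = {e₅, e₇}
… ∩ ⟦famous⟧ = {e₅, e₇} ∩ {e₃, e₅, e₇, e₉, e₁₂, e₁₃, e₁₅} = {e₅, e₇}
So ⟦famous chair on e₁₃ across from e₁₄⟧ = {e₅, e₇}.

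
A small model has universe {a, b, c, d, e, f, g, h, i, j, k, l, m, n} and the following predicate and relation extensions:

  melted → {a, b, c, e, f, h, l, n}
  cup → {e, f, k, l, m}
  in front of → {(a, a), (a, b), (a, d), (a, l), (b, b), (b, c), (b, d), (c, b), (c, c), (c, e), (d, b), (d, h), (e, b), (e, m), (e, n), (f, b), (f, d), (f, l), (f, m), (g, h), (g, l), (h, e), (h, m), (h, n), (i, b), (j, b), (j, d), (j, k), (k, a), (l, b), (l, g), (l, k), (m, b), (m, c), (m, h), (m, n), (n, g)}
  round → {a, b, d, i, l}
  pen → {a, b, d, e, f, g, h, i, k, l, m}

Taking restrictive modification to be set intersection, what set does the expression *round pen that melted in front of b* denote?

{a, b, l}

⟦that melted⟧ = ⟦melted⟧ = {a, b, c, e, f, h, l, n}
⟦in front of b⟧ = {x : ⟨x, b⟩ ∈ ⟦in front of⟧} = {a, b, c, d, e, f, i, j, l, m}
⟦pen⟧ = {a, b, d, e, f, g, h, i, k, l, m}
… ∩ ⟦that melted⟧ = {a, b, d, e, f, g, h, i, k, l, m} ∩ {a, b, c, e, f, h, l, n} = {a, b, e, f, h, l}
… ∩ ⟦in front of b⟧ = {a, b, e, f, h, l} ∩ {a, b, c, d, e, f, i, j, l, m} = {a, b, e, f, l}
… ∩ ⟦round⟧ = {a, b, e, f, l} ∩ {a, b, d, i, l} = {a, b, l}
So ⟦round pen that melted in front of b⟧ = {a, b, l}.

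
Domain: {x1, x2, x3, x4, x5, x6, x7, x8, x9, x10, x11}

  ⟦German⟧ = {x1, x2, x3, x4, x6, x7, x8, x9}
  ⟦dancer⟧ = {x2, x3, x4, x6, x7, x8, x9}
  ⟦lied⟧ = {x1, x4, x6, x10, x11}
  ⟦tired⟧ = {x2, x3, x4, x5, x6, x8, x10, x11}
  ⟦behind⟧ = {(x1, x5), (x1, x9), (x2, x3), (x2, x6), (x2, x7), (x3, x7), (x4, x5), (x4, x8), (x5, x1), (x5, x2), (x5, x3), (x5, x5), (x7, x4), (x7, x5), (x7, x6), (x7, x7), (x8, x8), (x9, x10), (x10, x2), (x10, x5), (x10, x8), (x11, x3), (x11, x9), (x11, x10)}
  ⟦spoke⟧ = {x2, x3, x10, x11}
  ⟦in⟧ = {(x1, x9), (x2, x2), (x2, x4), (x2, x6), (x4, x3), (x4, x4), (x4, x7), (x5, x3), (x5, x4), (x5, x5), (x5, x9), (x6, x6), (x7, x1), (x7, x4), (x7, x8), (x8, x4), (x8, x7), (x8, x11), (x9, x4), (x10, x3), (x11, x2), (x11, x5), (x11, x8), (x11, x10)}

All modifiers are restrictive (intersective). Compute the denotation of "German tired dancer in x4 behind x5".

{x4}

⟦in x4⟧ = {x : ⟨x, x4⟩ ∈ ⟦in⟧} = {x2, x4, x5, x7, x8, x9}
⟦behind x5⟧ = {x : ⟨x, x5⟩ ∈ ⟦behind⟧} = {x1, x4, x5, x7, x10}
⟦dancer⟧ = {x2, x3, x4, x6, x7, x8, x9}
… ∩ ⟦in x4⟧ = {x2, x3, x4, x6, x7, x8, x9} ∩ {x2, x4, x5, x7, x8, x9} = {x2, x4, x7, x8, x9}
… ∩ ⟦behind x5⟧ = {x2, x4, x7, x8, x9} ∩ {x1, x4, x5, x7, x10} = {x4, x7}
… ∩ ⟦German⟧ = {x4, x7} ∩ {x1, x2, x3, x4, x6, x7, x8, x9} = {x4, x7}
… ∩ ⟦tired⟧ = {x4, x7} ∩ {x2, x3, x4, x5, x6, x8, x10, x11} = {x4}
So ⟦German tired dancer in x4 behind x5⟧ = {x4}.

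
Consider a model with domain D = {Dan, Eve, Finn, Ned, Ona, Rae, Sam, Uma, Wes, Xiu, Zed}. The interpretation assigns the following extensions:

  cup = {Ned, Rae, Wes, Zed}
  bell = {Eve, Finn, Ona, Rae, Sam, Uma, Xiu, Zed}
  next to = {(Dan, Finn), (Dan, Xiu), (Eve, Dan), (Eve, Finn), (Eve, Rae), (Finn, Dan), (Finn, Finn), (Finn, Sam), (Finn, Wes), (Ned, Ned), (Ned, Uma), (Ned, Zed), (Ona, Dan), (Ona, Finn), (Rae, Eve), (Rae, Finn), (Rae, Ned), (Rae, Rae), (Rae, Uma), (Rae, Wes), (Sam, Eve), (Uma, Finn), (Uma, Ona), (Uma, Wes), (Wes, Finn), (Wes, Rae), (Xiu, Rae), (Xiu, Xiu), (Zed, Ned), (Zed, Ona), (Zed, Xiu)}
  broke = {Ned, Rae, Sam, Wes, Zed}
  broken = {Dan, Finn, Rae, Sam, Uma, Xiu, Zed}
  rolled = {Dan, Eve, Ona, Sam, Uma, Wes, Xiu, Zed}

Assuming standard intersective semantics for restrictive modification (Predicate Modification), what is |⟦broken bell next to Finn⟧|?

⟦next to Finn⟧ = {x : ⟨x, Finn⟩ ∈ ⟦next to⟧} = {Dan, Eve, Finn, Ona, Rae, Uma, Wes}
⟦bell⟧ = {Eve, Finn, Ona, Rae, Sam, Uma, Xiu, Zed}
… ∩ ⟦next to Finn⟧ = {Eve, Finn, Ona, Rae, Sam, Uma, Xiu, Zed} ∩ {Dan, Eve, Finn, Ona, Rae, Uma, Wes} = {Eve, Finn, Ona, Rae, Uma}
… ∩ ⟦broken⟧ = {Eve, Finn, Ona, Rae, Uma} ∩ {Dan, Finn, Rae, Sam, Uma, Xiu, Zed} = {Finn, Rae, Uma}
⟦broken bell next to Finn⟧ = {Finn, Rae, Uma}, so the cardinality is 3.

3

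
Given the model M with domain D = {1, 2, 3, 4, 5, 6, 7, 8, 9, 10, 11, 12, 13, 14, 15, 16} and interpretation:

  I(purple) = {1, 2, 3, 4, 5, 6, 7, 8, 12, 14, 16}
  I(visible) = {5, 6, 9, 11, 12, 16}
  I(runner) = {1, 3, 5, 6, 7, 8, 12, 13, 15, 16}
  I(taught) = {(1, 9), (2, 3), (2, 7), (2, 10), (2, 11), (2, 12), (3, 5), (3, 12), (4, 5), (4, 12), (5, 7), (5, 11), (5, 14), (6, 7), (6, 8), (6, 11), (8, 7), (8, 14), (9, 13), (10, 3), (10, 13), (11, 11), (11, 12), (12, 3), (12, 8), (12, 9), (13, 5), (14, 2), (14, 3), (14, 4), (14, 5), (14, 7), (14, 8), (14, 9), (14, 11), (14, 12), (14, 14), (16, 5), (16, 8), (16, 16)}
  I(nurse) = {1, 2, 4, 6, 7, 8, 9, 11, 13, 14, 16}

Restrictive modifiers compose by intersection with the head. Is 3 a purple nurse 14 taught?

no

⟦14 taught⟧ = {x : ⟨14, x⟩ ∈ ⟦taught⟧} = {2, 3, 4, 5, 7, 8, 9, 11, 12, 14}
⟦nurse⟧ = {1, 2, 4, 6, 7, 8, 9, 11, 13, 14, 16}
… ∩ ⟦14 taught⟧ = {1, 2, 4, 6, 7, 8, 9, 11, 13, 14, 16} ∩ {2, 3, 4, 5, 7, 8, 9, 11, 12, 14} = {2, 4, 7, 8, 9, 11, 14}
… ∩ ⟦purple⟧ = {2, 4, 7, 8, 9, 11, 14} ∩ {1, 2, 3, 4, 5, 6, 7, 8, 12, 14, 16} = {2, 4, 7, 8, 14}
⟦purple nurse 14 taught⟧ = {2, 4, 7, 8, 14}; 3 ∉ this set.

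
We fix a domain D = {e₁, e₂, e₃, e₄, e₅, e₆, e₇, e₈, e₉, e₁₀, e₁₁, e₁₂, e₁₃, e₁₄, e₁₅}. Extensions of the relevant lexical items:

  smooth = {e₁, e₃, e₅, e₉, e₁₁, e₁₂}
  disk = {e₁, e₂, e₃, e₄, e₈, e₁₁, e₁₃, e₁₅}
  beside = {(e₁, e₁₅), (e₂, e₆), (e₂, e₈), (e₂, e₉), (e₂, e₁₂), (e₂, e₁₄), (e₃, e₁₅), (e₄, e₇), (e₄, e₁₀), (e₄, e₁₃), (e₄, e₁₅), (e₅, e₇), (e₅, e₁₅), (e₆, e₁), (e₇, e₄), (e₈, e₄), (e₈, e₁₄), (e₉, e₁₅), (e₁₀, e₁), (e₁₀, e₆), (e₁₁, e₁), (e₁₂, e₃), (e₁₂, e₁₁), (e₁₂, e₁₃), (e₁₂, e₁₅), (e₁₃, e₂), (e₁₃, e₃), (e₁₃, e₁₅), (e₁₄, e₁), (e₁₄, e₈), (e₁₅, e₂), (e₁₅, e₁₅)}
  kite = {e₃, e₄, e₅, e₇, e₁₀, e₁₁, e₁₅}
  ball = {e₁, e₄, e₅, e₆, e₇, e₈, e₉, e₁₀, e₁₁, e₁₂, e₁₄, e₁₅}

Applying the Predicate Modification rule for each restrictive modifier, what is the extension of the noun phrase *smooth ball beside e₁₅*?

{e₁, e₅, e₉, e₁₂}

⟦beside e₁₅⟧ = {x : ⟨x, e₁₅⟩ ∈ ⟦beside⟧} = {e₁, e₃, e₄, e₅, e₉, e₁₂, e₁₃, e₁₅}
⟦ball⟧ = {e₁, e₄, e₅, e₆, e₇, e₈, e₉, e₁₀, e₁₁, e₁₂, e₁₄, e₁₅}
… ∩ ⟦beside e₁₅⟧ = {e₁, e₄, e₅, e₆, e₇, e₈, e₉, e₁₀, e₁₁, e₁₂, e₁₄, e₁₅} ∩ {e₁, e₃, e₄, e₅, e₉, e₁₂, e₁₃, e₁₅} = {e₁, e₄, e₅, e₉, e₁₂, e₁₅}
… ∩ ⟦smooth⟧ = {e₁, e₄, e₅, e₉, e₁₂, e₁₅} ∩ {e₁, e₃, e₅, e₉, e₁₁, e₁₂} = {e₁, e₅, e₉, e₁₂}
So ⟦smooth ball beside e₁₅⟧ = {e₁, e₅, e₉, e₁₂}.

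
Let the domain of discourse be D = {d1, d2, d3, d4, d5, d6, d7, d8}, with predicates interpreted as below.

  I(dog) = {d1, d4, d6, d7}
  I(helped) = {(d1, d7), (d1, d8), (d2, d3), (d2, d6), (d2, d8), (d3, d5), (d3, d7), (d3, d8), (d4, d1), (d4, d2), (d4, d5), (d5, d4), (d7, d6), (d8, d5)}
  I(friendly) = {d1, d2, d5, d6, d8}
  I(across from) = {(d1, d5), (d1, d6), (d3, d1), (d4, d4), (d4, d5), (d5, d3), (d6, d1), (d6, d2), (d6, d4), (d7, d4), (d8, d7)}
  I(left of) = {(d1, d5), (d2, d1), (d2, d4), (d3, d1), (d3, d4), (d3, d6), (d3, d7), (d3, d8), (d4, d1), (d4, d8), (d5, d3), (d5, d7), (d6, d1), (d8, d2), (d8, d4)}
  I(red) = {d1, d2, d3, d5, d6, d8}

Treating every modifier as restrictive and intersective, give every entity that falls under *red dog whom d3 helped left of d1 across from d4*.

⟦whom d3 helped⟧ = {x : ⟨d3, x⟩ ∈ ⟦helped⟧} = {d5, d7, d8}
⟦left of d1⟧ = {x : ⟨x, d1⟩ ∈ ⟦left of⟧} = {d2, d3, d4, d6}
⟦across from d4⟧ = {x : ⟨x, d4⟩ ∈ ⟦across from⟧} = {d4, d6, d7}
⟦dog⟧ = {d1, d4, d6, d7}
… ∩ ⟦whom d3 helped⟧ = {d1, d4, d6, d7} ∩ {d5, d7, d8} = {d7}
… ∩ ⟦left of d1⟧ = {d7} ∩ {d2, d3, d4, d6} = ∅
… ∩ ⟦across from d4⟧ = ∅ ∩ {d4, d6, d7} = ∅
… ∩ ⟦red⟧ = ∅ ∩ {d1, d2, d3, d5, d6, d8} = ∅
So ⟦red dog whom d3 helped left of d1 across from d4⟧ = ∅.

∅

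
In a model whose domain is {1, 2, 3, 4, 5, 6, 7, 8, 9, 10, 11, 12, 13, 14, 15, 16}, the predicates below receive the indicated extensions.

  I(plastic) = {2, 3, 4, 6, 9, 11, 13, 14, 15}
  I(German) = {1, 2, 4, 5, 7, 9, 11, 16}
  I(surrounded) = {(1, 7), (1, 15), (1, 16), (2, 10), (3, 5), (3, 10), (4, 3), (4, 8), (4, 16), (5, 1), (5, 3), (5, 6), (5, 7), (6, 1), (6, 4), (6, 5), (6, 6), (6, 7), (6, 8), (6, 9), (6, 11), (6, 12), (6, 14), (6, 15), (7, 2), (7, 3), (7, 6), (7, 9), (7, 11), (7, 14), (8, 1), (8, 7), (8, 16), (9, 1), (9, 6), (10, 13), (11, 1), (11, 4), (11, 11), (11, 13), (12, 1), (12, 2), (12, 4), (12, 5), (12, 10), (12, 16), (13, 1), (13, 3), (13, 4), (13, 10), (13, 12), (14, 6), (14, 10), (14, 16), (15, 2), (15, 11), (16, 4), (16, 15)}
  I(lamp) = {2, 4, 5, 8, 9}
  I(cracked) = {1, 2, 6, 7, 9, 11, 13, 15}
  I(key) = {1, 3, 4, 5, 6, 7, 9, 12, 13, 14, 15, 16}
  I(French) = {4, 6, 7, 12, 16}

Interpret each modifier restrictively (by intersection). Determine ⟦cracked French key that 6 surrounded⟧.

⟦that 6 surrounded⟧ = {x : ⟨6, x⟩ ∈ ⟦surrounded⟧} = {1, 4, 5, 6, 7, 8, 9, 11, 12, 14, 15}
⟦key⟧ = {1, 3, 4, 5, 6, 7, 9, 12, 13, 14, 15, 16}
… ∩ ⟦that 6 surrounded⟧ = {1, 3, 4, 5, 6, 7, 9, 12, 13, 14, 15, 16} ∩ {1, 4, 5, 6, 7, 8, 9, 11, 12, 14, 15} = {1, 4, 5, 6, 7, 9, 12, 14, 15}
… ∩ ⟦cracked⟧ = {1, 4, 5, 6, 7, 9, 12, 14, 15} ∩ {1, 2, 6, 7, 9, 11, 13, 15} = {1, 6, 7, 9, 15}
… ∩ ⟦French⟧ = {1, 6, 7, 9, 15} ∩ {4, 6, 7, 12, 16} = {6, 7}
So ⟦cracked French key that 6 surrounded⟧ = {6, 7}.

{6, 7}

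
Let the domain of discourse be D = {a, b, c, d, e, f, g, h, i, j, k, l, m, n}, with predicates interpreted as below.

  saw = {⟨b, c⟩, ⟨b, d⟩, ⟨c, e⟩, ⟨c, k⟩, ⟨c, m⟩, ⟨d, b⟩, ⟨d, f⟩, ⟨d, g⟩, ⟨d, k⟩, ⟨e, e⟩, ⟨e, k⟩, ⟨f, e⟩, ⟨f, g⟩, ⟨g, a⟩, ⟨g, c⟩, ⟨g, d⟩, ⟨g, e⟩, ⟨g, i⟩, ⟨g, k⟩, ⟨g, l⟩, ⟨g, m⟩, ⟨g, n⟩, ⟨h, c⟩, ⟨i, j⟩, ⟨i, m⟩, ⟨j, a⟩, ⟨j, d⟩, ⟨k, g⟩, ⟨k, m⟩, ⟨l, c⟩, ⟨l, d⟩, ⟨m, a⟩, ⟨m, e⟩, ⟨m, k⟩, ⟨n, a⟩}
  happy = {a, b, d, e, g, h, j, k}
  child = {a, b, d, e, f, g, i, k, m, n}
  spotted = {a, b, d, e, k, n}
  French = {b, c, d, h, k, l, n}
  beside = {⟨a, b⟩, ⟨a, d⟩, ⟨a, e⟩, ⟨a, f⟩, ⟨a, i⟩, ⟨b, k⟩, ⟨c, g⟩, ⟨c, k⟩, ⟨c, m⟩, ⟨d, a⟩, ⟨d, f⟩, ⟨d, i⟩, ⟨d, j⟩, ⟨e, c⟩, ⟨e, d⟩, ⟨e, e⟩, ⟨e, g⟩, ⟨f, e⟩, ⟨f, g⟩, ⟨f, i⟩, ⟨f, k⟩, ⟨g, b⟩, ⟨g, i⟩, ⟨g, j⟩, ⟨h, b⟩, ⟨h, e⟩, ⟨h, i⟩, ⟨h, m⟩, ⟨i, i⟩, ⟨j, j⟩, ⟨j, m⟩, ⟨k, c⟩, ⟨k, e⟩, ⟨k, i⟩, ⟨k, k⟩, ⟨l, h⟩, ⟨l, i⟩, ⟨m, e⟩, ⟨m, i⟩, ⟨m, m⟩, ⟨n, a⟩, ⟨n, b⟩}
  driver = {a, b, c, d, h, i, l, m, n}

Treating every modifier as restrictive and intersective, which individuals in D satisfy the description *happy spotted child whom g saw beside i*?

⟦whom g saw⟧ = {x : ⟨g, x⟩ ∈ ⟦saw⟧} = {a, c, d, e, i, k, l, m, n}
⟦beside i⟧ = {x : ⟨x, i⟩ ∈ ⟦beside⟧} = {a, d, f, g, h, i, k, l, m}
⟦child⟧ = {a, b, d, e, f, g, i, k, m, n}
… ∩ ⟦whom g saw⟧ = {a, b, d, e, f, g, i, k, m, n} ∩ {a, c, d, e, i, k, l, m, n} = {a, d, e, i, k, m, n}
… ∩ ⟦beside i⟧ = {a, d, e, i, k, m, n} ∩ {a, d, f, g, h, i, k, l, m} = {a, d, i, k, m}
… ∩ ⟦happy⟧ = {a, d, i, k, m} ∩ {a, b, d, e, g, h, j, k} = {a, d, k}
… ∩ ⟦spotted⟧ = {a, d, k} ∩ {a, b, d, e, k, n} = {a, d, k}
So ⟦happy spotted child whom g saw beside i⟧ = {a, d, k}.

{a, d, k}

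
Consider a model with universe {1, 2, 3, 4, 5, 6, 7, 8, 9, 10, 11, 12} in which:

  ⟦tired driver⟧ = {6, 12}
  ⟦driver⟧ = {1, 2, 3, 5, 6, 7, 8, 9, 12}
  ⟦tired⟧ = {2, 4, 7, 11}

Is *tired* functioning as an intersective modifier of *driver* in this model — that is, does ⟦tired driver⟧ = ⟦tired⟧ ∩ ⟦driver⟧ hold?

no

⟦tired⟧ ∩ ⟦driver⟧ = {2, 4, 7, 11} ∩ {1, 2, 3, 5, 6, 7, 8, 9, 12} = {2, 7}
Observed ⟦tired driver⟧ = {6, 12}.
These differ, so the modifier is not intersective in this model.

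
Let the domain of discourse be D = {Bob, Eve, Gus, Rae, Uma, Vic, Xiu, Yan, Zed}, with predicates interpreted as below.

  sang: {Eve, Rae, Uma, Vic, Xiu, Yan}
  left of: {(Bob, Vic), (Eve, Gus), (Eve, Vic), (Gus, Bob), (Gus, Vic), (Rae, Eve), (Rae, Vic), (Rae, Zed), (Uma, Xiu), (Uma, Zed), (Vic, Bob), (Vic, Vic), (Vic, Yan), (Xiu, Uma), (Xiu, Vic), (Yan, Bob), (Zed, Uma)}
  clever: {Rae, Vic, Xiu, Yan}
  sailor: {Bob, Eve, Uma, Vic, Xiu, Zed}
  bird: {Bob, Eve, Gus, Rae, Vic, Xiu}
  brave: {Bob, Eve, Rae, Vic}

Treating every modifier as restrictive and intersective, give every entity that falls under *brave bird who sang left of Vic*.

⟦who sang⟧ = ⟦sang⟧ = {Eve, Rae, Uma, Vic, Xiu, Yan}
⟦left of Vic⟧ = {x : ⟨x, Vic⟩ ∈ ⟦left of⟧} = {Bob, Eve, Gus, Rae, Vic, Xiu}
⟦bird⟧ = {Bob, Eve, Gus, Rae, Vic, Xiu}
… ∩ ⟦who sang⟧ = {Bob, Eve, Gus, Rae, Vic, Xiu} ∩ {Eve, Rae, Uma, Vic, Xiu, Yan} = {Eve, Rae, Vic, Xiu}
… ∩ ⟦left of Vic⟧ = {Eve, Rae, Vic, Xiu} ∩ {Bob, Eve, Gus, Rae, Vic, Xiu} = {Eve, Rae, Vic, Xiu}
… ∩ ⟦brave⟧ = {Eve, Rae, Vic, Xiu} ∩ {Bob, Eve, Rae, Vic} = {Eve, Rae, Vic}
So ⟦brave bird who sang left of Vic⟧ = {Eve, Rae, Vic}.

{Eve, Rae, Vic}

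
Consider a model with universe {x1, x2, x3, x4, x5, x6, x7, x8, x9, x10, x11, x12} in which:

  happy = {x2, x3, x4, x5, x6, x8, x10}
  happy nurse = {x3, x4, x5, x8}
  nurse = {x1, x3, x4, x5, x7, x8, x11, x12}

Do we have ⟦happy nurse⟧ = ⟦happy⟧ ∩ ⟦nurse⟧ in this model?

yes

⟦happy⟧ ∩ ⟦nurse⟧ = {x2, x3, x4, x5, x6, x8, x10} ∩ {x1, x3, x4, x5, x7, x8, x11, x12} = {x3, x4, x5, x8}
Observed ⟦happy nurse⟧ = {x3, x4, x5, x8}.
These coincide, so the modifier is intersective here.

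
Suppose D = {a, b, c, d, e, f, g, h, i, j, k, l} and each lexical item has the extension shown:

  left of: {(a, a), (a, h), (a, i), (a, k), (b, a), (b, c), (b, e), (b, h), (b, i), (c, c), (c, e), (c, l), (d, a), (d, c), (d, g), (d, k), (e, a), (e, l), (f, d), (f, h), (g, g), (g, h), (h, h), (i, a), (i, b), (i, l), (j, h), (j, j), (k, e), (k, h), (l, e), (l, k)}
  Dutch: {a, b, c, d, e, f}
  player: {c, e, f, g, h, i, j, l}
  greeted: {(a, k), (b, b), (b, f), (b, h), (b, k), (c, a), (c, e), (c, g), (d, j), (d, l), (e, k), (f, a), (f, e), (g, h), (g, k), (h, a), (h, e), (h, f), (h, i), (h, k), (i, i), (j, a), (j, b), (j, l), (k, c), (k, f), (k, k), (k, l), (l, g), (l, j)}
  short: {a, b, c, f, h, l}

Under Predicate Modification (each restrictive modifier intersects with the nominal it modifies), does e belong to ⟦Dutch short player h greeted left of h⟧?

⟦h greeted⟧ = {x : ⟨h, x⟩ ∈ ⟦greeted⟧} = {a, e, f, i, k}
⟦left of h⟧ = {x : ⟨x, h⟩ ∈ ⟦left of⟧} = {a, b, f, g, h, j, k}
⟦player⟧ = {c, e, f, g, h, i, j, l}
… ∩ ⟦h greeted⟧ = {c, e, f, g, h, i, j, l} ∩ {a, e, f, i, k} = {e, f, i}
… ∩ ⟦left of h⟧ = {e, f, i} ∩ {a, b, f, g, h, j, k} = {f}
… ∩ ⟦Dutch⟧ = {f} ∩ {a, b, c, d, e, f} = {f}
… ∩ ⟦short⟧ = {f} ∩ {a, b, c, f, h, l} = {f}
⟦Dutch short player h greeted left of h⟧ = {f}; e ∉ this set.

no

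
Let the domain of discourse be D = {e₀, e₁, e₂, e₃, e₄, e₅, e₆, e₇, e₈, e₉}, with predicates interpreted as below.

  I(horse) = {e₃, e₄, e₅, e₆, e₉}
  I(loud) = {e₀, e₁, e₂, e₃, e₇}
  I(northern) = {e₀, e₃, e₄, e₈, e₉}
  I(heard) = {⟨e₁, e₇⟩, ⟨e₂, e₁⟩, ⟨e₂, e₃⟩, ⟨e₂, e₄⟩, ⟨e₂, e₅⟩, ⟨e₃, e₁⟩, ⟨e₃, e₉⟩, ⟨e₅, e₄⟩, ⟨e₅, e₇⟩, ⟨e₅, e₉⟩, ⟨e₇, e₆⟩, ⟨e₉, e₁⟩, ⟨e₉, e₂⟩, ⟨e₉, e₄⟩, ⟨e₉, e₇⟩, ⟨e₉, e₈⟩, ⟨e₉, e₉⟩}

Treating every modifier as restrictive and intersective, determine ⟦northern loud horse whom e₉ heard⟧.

{}

⟦whom e₉ heard⟧ = {x : ⟨e₉, x⟩ ∈ ⟦heard⟧} = {e₁, e₂, e₄, e₇, e₈, e₉}
⟦horse⟧ = {e₃, e₄, e₅, e₆, e₉}
… ∩ ⟦whom e₉ heard⟧ = {e₃, e₄, e₅, e₆, e₉} ∩ {e₁, e₂, e₄, e₇, e₈, e₉} = {e₄, e₉}
… ∩ ⟦northern⟧ = {e₄, e₉} ∩ {e₀, e₃, e₄, e₈, e₉} = {e₄, e₉}
… ∩ ⟦loud⟧ = {e₄, e₉} ∩ {e₀, e₁, e₂, e₃, e₇} = ∅
So ⟦northern loud horse whom e₉ heard⟧ = {}.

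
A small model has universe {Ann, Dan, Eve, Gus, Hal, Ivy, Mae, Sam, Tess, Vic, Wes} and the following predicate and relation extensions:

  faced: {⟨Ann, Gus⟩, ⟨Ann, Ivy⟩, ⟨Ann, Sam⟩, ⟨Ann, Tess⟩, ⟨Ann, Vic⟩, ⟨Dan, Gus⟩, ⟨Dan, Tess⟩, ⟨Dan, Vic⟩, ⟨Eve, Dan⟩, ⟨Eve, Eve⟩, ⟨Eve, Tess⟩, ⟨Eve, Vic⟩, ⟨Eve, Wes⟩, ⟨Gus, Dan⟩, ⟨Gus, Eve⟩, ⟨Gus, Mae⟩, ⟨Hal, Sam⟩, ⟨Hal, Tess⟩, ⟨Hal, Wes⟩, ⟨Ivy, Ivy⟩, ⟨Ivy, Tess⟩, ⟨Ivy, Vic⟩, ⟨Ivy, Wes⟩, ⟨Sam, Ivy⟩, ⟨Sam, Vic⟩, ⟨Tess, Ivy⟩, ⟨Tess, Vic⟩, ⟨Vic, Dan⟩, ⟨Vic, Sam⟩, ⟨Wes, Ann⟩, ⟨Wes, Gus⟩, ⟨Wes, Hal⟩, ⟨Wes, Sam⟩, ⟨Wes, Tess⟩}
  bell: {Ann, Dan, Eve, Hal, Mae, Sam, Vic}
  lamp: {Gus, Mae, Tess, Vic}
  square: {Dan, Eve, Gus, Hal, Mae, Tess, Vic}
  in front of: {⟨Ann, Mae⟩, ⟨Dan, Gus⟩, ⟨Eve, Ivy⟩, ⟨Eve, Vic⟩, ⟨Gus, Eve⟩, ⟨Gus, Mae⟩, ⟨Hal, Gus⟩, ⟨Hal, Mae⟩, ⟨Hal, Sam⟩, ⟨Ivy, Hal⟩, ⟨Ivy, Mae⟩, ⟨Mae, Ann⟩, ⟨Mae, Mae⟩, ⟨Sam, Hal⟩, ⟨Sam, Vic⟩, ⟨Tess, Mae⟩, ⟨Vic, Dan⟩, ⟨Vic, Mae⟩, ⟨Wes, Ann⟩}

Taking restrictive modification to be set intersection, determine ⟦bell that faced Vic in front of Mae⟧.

{Ann}

⟦that faced Vic⟧ = {x : ⟨x, Vic⟩ ∈ ⟦faced⟧} = {Ann, Dan, Eve, Ivy, Sam, Tess}
⟦in front of Mae⟧ = {x : ⟨x, Mae⟩ ∈ ⟦in front of⟧} = {Ann, Gus, Hal, Ivy, Mae, Tess, Vic}
⟦bell⟧ = {Ann, Dan, Eve, Hal, Mae, Sam, Vic}
… ∩ ⟦that faced Vic⟧ = {Ann, Dan, Eve, Hal, Mae, Sam, Vic} ∩ {Ann, Dan, Eve, Ivy, Sam, Tess} = {Ann, Dan, Eve, Sam}
… ∩ ⟦in front of Mae⟧ = {Ann, Dan, Eve, Sam} ∩ {Ann, Gus, Hal, Ivy, Mae, Tess, Vic} = {Ann}
So ⟦bell that faced Vic in front of Mae⟧ = {Ann}.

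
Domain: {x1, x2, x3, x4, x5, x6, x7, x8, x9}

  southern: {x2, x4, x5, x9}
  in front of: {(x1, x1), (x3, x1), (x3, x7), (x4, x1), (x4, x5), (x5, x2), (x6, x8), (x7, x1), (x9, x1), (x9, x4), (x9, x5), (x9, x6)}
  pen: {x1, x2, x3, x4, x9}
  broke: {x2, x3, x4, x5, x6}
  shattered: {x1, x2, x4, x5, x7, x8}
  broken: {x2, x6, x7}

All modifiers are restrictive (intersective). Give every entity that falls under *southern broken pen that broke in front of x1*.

⟦that broke⟧ = ⟦broke⟧ = {x2, x3, x4, x5, x6}
⟦in front of x1⟧ = {x : ⟨x, x1⟩ ∈ ⟦in front of⟧} = {x1, x3, x4, x7, x9}
⟦pen⟧ = {x1, x2, x3, x4, x9}
… ∩ ⟦that broke⟧ = {x1, x2, x3, x4, x9} ∩ {x2, x3, x4, x5, x6} = {x2, x3, x4}
… ∩ ⟦in front of x1⟧ = {x2, x3, x4} ∩ {x1, x3, x4, x7, x9} = {x3, x4}
… ∩ ⟦southern⟧ = {x3, x4} ∩ {x2, x4, x5, x9} = {x4}
… ∩ ⟦broken⟧ = {x4} ∩ {x2, x6, x7} = ∅
So ⟦southern broken pen that broke in front of x1⟧ = ∅.

∅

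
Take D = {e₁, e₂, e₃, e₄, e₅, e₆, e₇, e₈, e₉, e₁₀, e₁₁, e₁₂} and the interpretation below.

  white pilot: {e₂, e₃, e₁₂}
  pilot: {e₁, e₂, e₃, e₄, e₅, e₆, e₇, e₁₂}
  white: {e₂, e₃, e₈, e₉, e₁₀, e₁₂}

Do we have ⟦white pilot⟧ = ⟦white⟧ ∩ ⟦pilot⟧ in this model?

yes

⟦white⟧ ∩ ⟦pilot⟧ = {e₂, e₃, e₈, e₉, e₁₀, e₁₂} ∩ {e₁, e₂, e₃, e₄, e₅, e₆, e₇, e₁₂} = {e₂, e₃, e₁₂}
Observed ⟦white pilot⟧ = {e₂, e₃, e₁₂}.
These coincide, so the modifier is intersective here.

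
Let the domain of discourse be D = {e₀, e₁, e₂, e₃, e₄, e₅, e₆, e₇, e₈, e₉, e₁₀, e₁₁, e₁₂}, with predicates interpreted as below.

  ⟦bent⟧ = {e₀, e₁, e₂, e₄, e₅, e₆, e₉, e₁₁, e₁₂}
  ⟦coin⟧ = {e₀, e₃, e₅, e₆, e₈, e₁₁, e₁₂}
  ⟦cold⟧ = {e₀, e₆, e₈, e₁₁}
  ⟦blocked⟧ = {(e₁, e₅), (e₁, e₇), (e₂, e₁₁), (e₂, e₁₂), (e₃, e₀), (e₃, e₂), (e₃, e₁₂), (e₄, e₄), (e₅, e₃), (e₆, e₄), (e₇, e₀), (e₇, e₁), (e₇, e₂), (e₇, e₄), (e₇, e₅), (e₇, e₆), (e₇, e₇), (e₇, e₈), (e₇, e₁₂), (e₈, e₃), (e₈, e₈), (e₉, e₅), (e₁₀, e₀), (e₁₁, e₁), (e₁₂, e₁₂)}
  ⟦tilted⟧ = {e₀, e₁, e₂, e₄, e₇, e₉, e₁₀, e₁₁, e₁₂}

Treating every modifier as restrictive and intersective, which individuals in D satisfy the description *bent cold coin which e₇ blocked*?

⟦which e₇ blocked⟧ = {x : ⟨e₇, x⟩ ∈ ⟦blocked⟧} = {e₀, e₁, e₂, e₄, e₅, e₆, e₇, e₈, e₁₂}
⟦coin⟧ = {e₀, e₃, e₅, e₆, e₈, e₁₁, e₁₂}
… ∩ ⟦which e₇ blocked⟧ = {e₀, e₃, e₅, e₆, e₈, e₁₁, e₁₂} ∩ {e₀, e₁, e₂, e₄, e₅, e₆, e₇, e₈, e₁₂} = {e₀, e₅, e₆, e₈, e₁₂}
… ∩ ⟦bent⟧ = {e₀, e₅, e₆, e₈, e₁₂} ∩ {e₀, e₁, e₂, e₄, e₅, e₆, e₉, e₁₁, e₁₂} = {e₀, e₅, e₆, e₁₂}
… ∩ ⟦cold⟧ = {e₀, e₅, e₆, e₁₂} ∩ {e₀, e₆, e₈, e₁₁} = {e₀, e₆}
So ⟦bent cold coin which e₇ blocked⟧ = {e₀, e₆}.

{e₀, e₆}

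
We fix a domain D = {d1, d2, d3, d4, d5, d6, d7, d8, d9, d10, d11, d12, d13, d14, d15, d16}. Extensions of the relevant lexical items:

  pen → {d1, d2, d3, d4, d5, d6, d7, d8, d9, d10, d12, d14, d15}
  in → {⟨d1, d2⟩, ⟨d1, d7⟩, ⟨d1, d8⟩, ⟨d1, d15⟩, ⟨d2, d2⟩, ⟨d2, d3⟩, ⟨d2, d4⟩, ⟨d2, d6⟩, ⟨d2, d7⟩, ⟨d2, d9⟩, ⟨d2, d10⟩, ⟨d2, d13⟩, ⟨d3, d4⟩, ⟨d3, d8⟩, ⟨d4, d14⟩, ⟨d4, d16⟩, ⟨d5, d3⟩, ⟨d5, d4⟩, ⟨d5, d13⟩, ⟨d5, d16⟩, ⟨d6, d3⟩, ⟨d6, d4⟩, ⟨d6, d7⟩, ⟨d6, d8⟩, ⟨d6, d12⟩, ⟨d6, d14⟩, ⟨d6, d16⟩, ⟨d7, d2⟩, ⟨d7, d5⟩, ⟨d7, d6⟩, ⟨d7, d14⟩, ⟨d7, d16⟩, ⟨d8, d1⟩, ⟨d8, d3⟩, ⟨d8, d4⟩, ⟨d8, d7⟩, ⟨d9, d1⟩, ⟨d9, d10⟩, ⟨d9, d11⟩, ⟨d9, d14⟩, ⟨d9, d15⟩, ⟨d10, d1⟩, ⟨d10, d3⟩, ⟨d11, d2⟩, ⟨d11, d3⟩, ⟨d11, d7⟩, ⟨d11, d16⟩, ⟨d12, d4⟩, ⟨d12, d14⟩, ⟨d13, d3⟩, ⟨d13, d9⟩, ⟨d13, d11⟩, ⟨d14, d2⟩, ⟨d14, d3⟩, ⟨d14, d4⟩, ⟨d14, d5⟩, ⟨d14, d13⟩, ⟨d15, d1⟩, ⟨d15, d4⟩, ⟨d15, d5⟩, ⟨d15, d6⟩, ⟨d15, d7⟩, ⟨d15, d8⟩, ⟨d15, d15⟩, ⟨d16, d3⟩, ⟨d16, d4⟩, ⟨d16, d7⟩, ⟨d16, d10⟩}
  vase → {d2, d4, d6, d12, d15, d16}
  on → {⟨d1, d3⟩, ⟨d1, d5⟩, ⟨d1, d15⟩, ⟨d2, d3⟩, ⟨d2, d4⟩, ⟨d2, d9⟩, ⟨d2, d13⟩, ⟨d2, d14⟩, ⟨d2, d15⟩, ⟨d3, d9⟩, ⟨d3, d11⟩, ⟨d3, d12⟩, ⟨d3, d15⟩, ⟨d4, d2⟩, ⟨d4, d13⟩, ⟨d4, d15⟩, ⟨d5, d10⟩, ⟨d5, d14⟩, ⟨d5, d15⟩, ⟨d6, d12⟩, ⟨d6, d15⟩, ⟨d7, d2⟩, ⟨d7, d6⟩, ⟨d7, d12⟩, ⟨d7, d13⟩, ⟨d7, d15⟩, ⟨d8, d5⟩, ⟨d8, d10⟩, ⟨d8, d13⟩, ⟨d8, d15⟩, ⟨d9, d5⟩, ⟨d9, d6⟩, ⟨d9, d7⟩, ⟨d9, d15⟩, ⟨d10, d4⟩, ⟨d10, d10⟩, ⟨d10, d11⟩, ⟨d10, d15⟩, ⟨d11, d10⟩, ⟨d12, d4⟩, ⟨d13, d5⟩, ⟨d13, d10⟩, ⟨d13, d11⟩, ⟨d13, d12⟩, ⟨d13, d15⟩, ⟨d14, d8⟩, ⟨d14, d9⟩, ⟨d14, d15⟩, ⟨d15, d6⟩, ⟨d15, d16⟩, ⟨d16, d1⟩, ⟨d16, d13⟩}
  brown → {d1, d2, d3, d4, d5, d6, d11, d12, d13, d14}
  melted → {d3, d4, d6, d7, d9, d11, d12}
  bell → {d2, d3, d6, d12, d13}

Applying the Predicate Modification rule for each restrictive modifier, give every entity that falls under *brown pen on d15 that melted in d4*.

⟦on d15⟧ = {x : ⟨x, d15⟩ ∈ ⟦on⟧} = {d1, d2, d3, d4, d5, d6, d7, d8, d9, d10, d13, d14}
⟦that melted⟧ = ⟦melted⟧ = {d3, d4, d6, d7, d9, d11, d12}
⟦in d4⟧ = {x : ⟨x, d4⟩ ∈ ⟦in⟧} = {d2, d3, d5, d6, d8, d12, d14, d15, d16}
⟦pen⟧ = {d1, d2, d3, d4, d5, d6, d7, d8, d9, d10, d12, d14, d15}
… ∩ ⟦on d15⟧ = {d1, d2, d3, d4, d5, d6, d7, d8, d9, d10, d12, d14, d15} ∩ {d1, d2, d3, d4, d5, d6, d7, d8, d9, d10, d13, d14} = {d1, d2, d3, d4, d5, d6, d7, d8, d9, d10, d14}
… ∩ ⟦that melted⟧ = {d1, d2, d3, d4, d5, d6, d7, d8, d9, d10, d14} ∩ {d3, d4, d6, d7, d9, d11, d12} = {d3, d4, d6, d7, d9}
… ∩ ⟦in d4⟧ = {d3, d4, d6, d7, d9} ∩ {d2, d3, d5, d6, d8, d12, d14, d15, d16} = {d3, d6}
… ∩ ⟦brown⟧ = {d3, d6} ∩ {d1, d2, d3, d4, d5, d6, d11, d12, d13, d14} = {d3, d6}
So ⟦brown pen on d15 that melted in d4⟧ = {d3, d6}.

{d3, d6}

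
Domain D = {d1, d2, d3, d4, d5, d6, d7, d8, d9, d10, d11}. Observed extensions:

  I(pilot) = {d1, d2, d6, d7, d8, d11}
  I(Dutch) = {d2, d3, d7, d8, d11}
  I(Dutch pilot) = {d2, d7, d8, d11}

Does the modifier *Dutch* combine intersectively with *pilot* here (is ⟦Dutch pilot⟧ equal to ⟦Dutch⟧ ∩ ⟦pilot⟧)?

⟦Dutch⟧ ∩ ⟦pilot⟧ = {d2, d3, d7, d8, d11} ∩ {d1, d2, d6, d7, d8, d11} = {d2, d7, d8, d11}
Observed ⟦Dutch pilot⟧ = {d2, d7, d8, d11}.
These coincide, so the modifier is intersective here.

yes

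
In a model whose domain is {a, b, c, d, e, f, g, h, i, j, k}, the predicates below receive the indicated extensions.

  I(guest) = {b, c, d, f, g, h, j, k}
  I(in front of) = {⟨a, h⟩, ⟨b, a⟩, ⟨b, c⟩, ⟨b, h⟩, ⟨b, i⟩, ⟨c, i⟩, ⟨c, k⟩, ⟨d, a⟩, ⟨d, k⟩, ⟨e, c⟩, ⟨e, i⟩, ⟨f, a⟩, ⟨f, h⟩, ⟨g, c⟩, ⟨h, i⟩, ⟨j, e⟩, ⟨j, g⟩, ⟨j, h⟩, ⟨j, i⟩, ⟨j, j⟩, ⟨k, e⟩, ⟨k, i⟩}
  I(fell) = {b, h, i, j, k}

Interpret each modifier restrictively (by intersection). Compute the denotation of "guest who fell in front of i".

⟦who fell⟧ = ⟦fell⟧ = {b, h, i, j, k}
⟦in front of i⟧ = {x : ⟨x, i⟩ ∈ ⟦in front of⟧} = {b, c, e, h, j, k}
⟦guest⟧ = {b, c, d, f, g, h, j, k}
… ∩ ⟦who fell⟧ = {b, c, d, f, g, h, j, k} ∩ {b, h, i, j, k} = {b, h, j, k}
… ∩ ⟦in front of i⟧ = {b, h, j, k} ∩ {b, c, e, h, j, k} = {b, h, j, k}
So ⟦guest who fell in front of i⟧ = {b, h, j, k}.

{b, h, j, k}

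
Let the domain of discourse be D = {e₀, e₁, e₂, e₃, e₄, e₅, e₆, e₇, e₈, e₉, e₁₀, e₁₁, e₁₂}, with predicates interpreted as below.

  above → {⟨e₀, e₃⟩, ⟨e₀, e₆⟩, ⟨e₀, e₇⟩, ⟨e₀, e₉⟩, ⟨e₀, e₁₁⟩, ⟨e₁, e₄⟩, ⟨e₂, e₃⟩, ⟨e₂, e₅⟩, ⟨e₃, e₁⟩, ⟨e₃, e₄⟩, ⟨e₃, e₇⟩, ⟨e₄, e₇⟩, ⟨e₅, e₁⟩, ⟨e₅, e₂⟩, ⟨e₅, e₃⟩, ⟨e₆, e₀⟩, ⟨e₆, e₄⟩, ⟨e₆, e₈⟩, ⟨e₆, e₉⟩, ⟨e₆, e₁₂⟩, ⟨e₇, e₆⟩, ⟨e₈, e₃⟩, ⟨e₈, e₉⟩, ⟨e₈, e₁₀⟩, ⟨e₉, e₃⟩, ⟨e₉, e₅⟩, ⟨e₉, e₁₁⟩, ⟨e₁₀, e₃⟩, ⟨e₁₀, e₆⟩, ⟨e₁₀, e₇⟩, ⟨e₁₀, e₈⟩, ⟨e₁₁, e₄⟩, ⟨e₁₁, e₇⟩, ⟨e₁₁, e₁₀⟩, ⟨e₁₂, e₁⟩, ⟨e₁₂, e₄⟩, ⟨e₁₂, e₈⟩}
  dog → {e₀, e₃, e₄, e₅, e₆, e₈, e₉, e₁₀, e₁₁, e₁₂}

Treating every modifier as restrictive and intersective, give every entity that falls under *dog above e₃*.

{e₀, e₅, e₈, e₉, e₁₀}

⟦above e₃⟧ = {x : ⟨x, e₃⟩ ∈ ⟦above⟧} = {e₀, e₂, e₅, e₈, e₉, e₁₀}
⟦dog⟧ = {e₀, e₃, e₄, e₅, e₆, e₈, e₉, e₁₀, e₁₁, e₁₂}
… ∩ ⟦above e₃⟧ = {e₀, e₃, e₄, e₅, e₆, e₈, e₉, e₁₀, e₁₁, e₁₂} ∩ {e₀, e₂, e₅, e₈, e₉, e₁₀} = {e₀, e₅, e₈, e₉, e₁₀}
So ⟦dog above e₃⟧ = {e₀, e₅, e₈, e₉, e₁₀}.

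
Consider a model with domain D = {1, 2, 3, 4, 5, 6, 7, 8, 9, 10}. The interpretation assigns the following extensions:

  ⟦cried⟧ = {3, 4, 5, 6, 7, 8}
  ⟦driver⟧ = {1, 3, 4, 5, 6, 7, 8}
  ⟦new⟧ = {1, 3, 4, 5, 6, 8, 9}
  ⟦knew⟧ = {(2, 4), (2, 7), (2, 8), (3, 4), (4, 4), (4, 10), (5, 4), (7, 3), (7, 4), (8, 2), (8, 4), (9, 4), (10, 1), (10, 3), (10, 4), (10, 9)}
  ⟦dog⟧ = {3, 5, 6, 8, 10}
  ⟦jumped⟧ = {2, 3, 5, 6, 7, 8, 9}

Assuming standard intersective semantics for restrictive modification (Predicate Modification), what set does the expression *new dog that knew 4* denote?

⟦that knew 4⟧ = {x : ⟨x, 4⟩ ∈ ⟦knew⟧} = {2, 3, 4, 5, 7, 8, 9, 10}
⟦dog⟧ = {3, 5, 6, 8, 10}
… ∩ ⟦that knew 4⟧ = {3, 5, 6, 8, 10} ∩ {2, 3, 4, 5, 7, 8, 9, 10} = {3, 5, 8, 10}
… ∩ ⟦new⟧ = {3, 5, 8, 10} ∩ {1, 3, 4, 5, 6, 8, 9} = {3, 5, 8}
So ⟦new dog that knew 4⟧ = {3, 5, 8}.

{3, 5, 8}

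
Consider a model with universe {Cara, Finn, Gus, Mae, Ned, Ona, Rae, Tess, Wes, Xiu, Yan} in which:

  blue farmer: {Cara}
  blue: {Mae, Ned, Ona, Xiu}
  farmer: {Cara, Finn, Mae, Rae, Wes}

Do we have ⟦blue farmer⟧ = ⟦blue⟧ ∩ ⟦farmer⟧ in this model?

⟦blue⟧ ∩ ⟦farmer⟧ = {Mae, Ned, Ona, Xiu} ∩ {Cara, Finn, Mae, Rae, Wes} = {Mae}
Observed ⟦blue farmer⟧ = {Cara}.
These differ, so the modifier is not intersective in this model.

no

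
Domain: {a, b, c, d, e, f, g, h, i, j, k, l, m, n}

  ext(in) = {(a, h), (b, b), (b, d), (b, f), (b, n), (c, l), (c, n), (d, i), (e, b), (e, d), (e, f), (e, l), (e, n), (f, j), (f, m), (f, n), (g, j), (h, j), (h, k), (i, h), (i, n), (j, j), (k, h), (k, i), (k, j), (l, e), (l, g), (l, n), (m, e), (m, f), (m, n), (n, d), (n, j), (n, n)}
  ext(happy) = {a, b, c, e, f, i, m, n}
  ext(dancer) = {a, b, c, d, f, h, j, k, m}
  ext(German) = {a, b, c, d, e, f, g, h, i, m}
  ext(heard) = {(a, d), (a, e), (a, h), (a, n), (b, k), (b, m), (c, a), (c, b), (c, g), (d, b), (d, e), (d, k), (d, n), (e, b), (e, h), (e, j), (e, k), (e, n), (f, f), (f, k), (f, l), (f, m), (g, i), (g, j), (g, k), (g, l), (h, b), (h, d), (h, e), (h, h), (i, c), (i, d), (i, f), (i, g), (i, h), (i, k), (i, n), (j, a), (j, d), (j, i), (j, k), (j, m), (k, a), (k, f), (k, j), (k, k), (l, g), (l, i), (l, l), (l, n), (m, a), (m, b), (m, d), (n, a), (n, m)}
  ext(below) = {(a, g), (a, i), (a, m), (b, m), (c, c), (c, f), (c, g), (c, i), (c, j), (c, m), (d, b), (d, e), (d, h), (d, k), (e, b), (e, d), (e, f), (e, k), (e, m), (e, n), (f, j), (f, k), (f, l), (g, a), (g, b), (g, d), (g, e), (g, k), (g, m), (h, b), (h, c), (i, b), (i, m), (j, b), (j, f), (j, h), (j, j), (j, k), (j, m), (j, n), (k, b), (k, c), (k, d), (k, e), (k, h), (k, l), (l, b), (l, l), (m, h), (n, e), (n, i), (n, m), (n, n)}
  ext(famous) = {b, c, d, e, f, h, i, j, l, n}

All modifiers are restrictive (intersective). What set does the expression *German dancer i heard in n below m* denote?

⟦i heard⟧ = {x : ⟨i, x⟩ ∈ ⟦heard⟧} = {c, d, f, g, h, k, n}
⟦in n⟧ = {x : ⟨x, n⟩ ∈ ⟦in⟧} = {b, c, e, f, i, l, m, n}
⟦below m⟧ = {x : ⟨x, m⟩ ∈ ⟦below⟧} = {a, b, c, e, g, i, j, n}
⟦dancer⟧ = {a, b, c, d, f, h, j, k, m}
… ∩ ⟦i heard⟧ = {a, b, c, d, f, h, j, k, m} ∩ {c, d, f, g, h, k, n} = {c, d, f, h, k}
… ∩ ⟦in n⟧ = {c, d, f, h, k} ∩ {b, c, e, f, i, l, m, n} = {c, f}
… ∩ ⟦below m⟧ = {c, f} ∩ {a, b, c, e, g, i, j, n} = {c}
… ∩ ⟦German⟧ = {c} ∩ {a, b, c, d, e, f, g, h, i, m} = {c}
So ⟦German dancer i heard in n below m⟧ = {c}.

{c}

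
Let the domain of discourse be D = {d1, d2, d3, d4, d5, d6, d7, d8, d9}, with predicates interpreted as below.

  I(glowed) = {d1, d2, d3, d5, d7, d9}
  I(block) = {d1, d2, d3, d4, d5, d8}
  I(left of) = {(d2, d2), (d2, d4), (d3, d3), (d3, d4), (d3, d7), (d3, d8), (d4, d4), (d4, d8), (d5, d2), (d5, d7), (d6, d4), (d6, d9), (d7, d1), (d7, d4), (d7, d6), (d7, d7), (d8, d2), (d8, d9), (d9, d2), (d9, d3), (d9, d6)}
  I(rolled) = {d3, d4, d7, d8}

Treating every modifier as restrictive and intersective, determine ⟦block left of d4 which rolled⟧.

{d3, d4}

⟦left of d4⟧ = {x : ⟨x, d4⟩ ∈ ⟦left of⟧} = {d2, d3, d4, d6, d7}
⟦which rolled⟧ = ⟦rolled⟧ = {d3, d4, d7, d8}
⟦block⟧ = {d1, d2, d3, d4, d5, d8}
… ∩ ⟦left of d4⟧ = {d1, d2, d3, d4, d5, d8} ∩ {d2, d3, d4, d6, d7} = {d2, d3, d4}
… ∩ ⟦which rolled⟧ = {d2, d3, d4} ∩ {d3, d4, d7, d8} = {d3, d4}
So ⟦block left of d4 which rolled⟧ = {d3, d4}.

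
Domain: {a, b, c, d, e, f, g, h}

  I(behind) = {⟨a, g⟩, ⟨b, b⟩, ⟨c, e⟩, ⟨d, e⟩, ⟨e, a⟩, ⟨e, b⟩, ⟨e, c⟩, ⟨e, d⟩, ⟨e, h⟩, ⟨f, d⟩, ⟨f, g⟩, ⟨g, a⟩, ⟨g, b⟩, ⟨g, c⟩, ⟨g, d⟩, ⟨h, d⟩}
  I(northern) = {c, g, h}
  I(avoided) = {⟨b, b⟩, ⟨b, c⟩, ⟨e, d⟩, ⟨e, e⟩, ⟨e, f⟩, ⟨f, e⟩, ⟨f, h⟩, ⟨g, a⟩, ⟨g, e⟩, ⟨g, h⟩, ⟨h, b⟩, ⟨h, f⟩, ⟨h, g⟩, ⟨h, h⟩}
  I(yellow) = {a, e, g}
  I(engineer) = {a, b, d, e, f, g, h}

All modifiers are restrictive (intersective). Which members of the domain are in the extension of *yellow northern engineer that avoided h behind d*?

⟦that avoided h⟧ = {x : ⟨x, h⟩ ∈ ⟦avoided⟧} = {f, g, h}
⟦behind d⟧ = {x : ⟨x, d⟩ ∈ ⟦behind⟧} = {e, f, g, h}
⟦engineer⟧ = {a, b, d, e, f, g, h}
… ∩ ⟦that avoided h⟧ = {a, b, d, e, f, g, h} ∩ {f, g, h} = {f, g, h}
… ∩ ⟦behind d⟧ = {f, g, h} ∩ {e, f, g, h} = {f, g, h}
… ∩ ⟦yellow⟧ = {f, g, h} ∩ {a, e, g} = {g}
… ∩ ⟦northern⟧ = {g} ∩ {c, g, h} = {g}
So ⟦yellow northern engineer that avoided h behind d⟧ = {g}.

{g}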